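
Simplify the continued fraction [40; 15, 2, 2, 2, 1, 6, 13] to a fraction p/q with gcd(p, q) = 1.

925619/23103

a_0 = 40: 40/1
a_1 = 15: 601/15
a_2 = 2: 1242/31
a_3 = 2: 3085/77
a_4 = 2: 7412/185
a_5 = 1: 10497/262
a_6 = 6: 70394/1757
a_7 = 13: 925619/23103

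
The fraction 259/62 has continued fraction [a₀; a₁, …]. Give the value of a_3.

1

⌊259/62⌋ = 4, remainder 11
⌊62/11⌋ = 5, remainder 7
⌊11/7⌋ = 1, remainder 4
⌊7/4⌋ = 1, remainder 3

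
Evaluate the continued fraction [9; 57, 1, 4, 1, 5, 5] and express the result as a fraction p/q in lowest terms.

Start with 5.
5 + 1/(5/1) = 5 + 1/5 = 26/5
1 + 1/(26/5) = 1 + 5/26 = 31/26
4 + 1/(31/26) = 4 + 26/31 = 150/31
1 + 1/(150/31) = 1 + 31/150 = 181/150
57 + 1/(181/150) = 57 + 150/181 = 10467/181
9 + 1/(10467/181) = 9 + 181/10467 = 94384/10467

94384/10467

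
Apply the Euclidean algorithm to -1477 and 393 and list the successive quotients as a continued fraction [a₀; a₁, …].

-1477 ÷ 393 → quotient -4, remainder 95
393 ÷ 95 → quotient 4, remainder 13
95 ÷ 13 → quotient 7, remainder 4
13 ÷ 4 → quotient 3, remainder 1
4 ÷ 1 → quotient 4, remainder 0

[-4; 4, 7, 3, 4]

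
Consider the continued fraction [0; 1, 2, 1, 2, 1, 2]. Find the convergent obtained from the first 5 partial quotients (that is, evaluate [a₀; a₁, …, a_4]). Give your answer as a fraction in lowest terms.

Use the convergent recurrence hₖ = aₖ·hₖ₋₁ + hₖ₋₂ (and likewise for the denominators kₖ):
a_0 = 0: 0/1
a_1 = 1: 1/1
a_2 = 2: 2/3
a_3 = 1: 3/4
a_4 = 2: 8/11

8/11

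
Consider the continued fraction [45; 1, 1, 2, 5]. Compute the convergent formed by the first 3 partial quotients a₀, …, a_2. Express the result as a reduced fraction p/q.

Start with 1.
1 + 1/(1/1) = 1 + 1/1 = 2/1
45 + 1/(2/1) = 45 + 1/2 = 91/2

91/2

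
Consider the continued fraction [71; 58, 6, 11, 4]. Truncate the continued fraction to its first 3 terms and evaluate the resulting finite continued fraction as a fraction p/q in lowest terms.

Start with 6.
58 + 1/(6/1) = 58 + 1/6 = 349/6
71 + 1/(349/6) = 71 + 6/349 = 24785/349

24785/349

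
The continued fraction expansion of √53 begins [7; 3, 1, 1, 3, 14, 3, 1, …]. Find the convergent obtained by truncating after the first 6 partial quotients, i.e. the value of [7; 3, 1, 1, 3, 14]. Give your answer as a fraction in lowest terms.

2599/357

Starting at the tail and folding back:
Start with 14.
3 + 1/(14/1) = 3 + 1/14 = 43/14
1 + 1/(43/14) = 1 + 14/43 = 57/43
1 + 1/(57/43) = 1 + 43/57 = 100/57
3 + 1/(100/57) = 3 + 57/100 = 357/100
7 + 1/(357/100) = 7 + 100/357 = 2599/357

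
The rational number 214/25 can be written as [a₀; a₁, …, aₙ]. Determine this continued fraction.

214 ÷ 25 → quotient 8, remainder 14
25 ÷ 14 → quotient 1, remainder 11
14 ÷ 11 → quotient 1, remainder 3
11 ÷ 3 → quotient 3, remainder 2
3 ÷ 2 → quotient 1, remainder 1
2 ÷ 1 → quotient 2, remainder 0

[8; 1, 1, 3, 1, 2]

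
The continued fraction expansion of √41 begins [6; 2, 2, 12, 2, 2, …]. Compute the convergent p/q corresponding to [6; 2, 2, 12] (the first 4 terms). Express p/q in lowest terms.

Start with 12.
2 + 1/(12/1) = 2 + 1/12 = 25/12
2 + 1/(25/12) = 2 + 12/25 = 62/25
6 + 1/(62/25) = 6 + 25/62 = 397/62

397/62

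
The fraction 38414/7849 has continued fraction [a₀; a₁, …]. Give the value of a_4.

4

Repeatedly divide and take the remainder:
38414 ÷ 7849 → quotient 4, remainder 7018
7849 ÷ 7018 → quotient 1, remainder 831
7018 ÷ 831 → quotient 8, remainder 370
831 ÷ 370 → quotient 2, remainder 91
370 ÷ 91 → quotient 4, remainder 6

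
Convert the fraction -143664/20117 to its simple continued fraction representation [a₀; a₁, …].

Repeatedly divide and take the remainder:
-143664 = -8·20117 + 17272, so a_0 = -8
20117 = 1·17272 + 2845, so a_1 = 1
17272 = 6·2845 + 202, so a_2 = 6
2845 = 14·202 + 17, so a_3 = 14
202 = 11·17 + 15, so a_4 = 11
17 = 1·15 + 2, so a_5 = 1
15 = 7·2 + 1, so a_6 = 7
2 = 2·1 + 0, so a_7 = 2

[-8; 1, 6, 14, 11, 1, 7, 2]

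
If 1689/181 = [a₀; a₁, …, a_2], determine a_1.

Run the Euclidean algorithm, recording each quotient:
1689 = 9·181 + 60, so a_0 = 9
181 = 3·60 + 1, so a_1 = 3

3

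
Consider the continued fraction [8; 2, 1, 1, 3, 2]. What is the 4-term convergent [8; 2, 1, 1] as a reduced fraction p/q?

42/5

Start with 1.
1 + 1/(1/1) = 1 + 1/1 = 2/1
2 + 1/(2/1) = 2 + 1/2 = 5/2
8 + 1/(5/2) = 8 + 2/5 = 42/5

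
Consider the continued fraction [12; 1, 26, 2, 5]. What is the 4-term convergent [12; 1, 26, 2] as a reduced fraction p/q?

713/55

Start with 2.
26 + 1/(2/1) = 26 + 1/2 = 53/2
1 + 1/(53/2) = 1 + 2/53 = 55/53
12 + 1/(55/53) = 12 + 53/55 = 713/55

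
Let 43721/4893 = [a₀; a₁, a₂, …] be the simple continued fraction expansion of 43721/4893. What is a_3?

2

⌊43721/4893⌋ = 8, remainder 4577
⌊4893/4577⌋ = 1, remainder 316
⌊4577/316⌋ = 14, remainder 153
⌊316/153⌋ = 2, remainder 10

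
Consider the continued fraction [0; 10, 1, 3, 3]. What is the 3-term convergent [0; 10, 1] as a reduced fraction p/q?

1/11

Start with 1.
10 + 1/(1/1) = 10 + 1/1 = 11/1
0 + 1/(11/1) = 0 + 1/11 = 1/11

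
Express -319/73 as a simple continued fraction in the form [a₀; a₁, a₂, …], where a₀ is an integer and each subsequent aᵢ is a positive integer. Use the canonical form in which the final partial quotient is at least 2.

[-5; 1, 1, 1, 2, 2, 1, 2]

-319 ÷ 73 → quotient -5, remainder 46
73 ÷ 46 → quotient 1, remainder 27
46 ÷ 27 → quotient 1, remainder 19
27 ÷ 19 → quotient 1, remainder 8
19 ÷ 8 → quotient 2, remainder 3
8 ÷ 3 → quotient 2, remainder 2
3 ÷ 2 → quotient 1, remainder 1
2 ÷ 1 → quotient 2, remainder 0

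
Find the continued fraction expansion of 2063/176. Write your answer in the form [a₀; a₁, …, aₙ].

Run the Euclidean algorithm, recording each quotient:
⌊2063/176⌋ = 11, remainder 127
⌊176/127⌋ = 1, remainder 49
⌊127/49⌋ = 2, remainder 29
⌊49/29⌋ = 1, remainder 20
⌊29/20⌋ = 1, remainder 9
⌊20/9⌋ = 2, remainder 2
⌊9/2⌋ = 4, remainder 1
⌊2/1⌋ = 2, remainder 0

[11; 1, 2, 1, 1, 2, 4, 2]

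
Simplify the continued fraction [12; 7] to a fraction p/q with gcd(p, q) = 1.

85/7

Start with 7.
12 + 1/(7/1) = 12 + 1/7 = 85/7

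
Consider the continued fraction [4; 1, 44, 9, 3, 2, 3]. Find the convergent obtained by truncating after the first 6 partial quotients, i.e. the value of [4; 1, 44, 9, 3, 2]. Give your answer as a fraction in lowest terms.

14595/2932

Start with 2.
3 + 1/(2/1) = 3 + 1/2 = 7/2
9 + 1/(7/2) = 9 + 2/7 = 65/7
44 + 1/(65/7) = 44 + 7/65 = 2867/65
1 + 1/(2867/65) = 1 + 65/2867 = 2932/2867
4 + 1/(2932/2867) = 4 + 2867/2932 = 14595/2932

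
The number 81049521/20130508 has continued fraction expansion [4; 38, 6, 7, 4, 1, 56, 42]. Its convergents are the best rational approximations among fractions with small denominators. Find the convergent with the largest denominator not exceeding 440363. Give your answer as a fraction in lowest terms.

33957/8434

a_0 = 4: 4/1  (≤ bound)
a_1 = 38: 153/38  (≤ bound)
a_2 = 6: 922/229  (≤ bound)
a_3 = 7: 6607/1641  (≤ bound)
a_4 = 4: 27350/6793  (≤ bound)
a_5 = 1: 33957/8434  (≤ bound)
a_6 = 56: 1928942/479097  (> 440363, stop)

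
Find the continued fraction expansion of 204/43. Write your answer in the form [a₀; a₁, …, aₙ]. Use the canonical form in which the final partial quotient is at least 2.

[4; 1, 2, 1, 10]

⌊204/43⌋ = 4, remainder 32
⌊43/32⌋ = 1, remainder 11
⌊32/11⌋ = 2, remainder 10
⌊11/10⌋ = 1, remainder 1
⌊10/1⌋ = 10, remainder 0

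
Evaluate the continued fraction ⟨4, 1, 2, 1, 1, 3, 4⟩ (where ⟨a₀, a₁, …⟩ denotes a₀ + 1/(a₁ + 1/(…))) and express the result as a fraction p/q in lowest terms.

505/107

Build up convergents one term at a time:
a_0 = 4: 4/1
a_1 = 1: 5/1
a_2 = 2: 14/3
a_3 = 1: 19/4
a_4 = 1: 33/7
a_5 = 3: 118/25
a_6 = 4: 505/107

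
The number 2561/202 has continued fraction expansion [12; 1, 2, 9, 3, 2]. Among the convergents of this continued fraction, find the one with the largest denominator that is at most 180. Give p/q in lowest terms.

a_0 = 12: 12/1  (≤ bound)
a_1 = 1: 13/1  (≤ bound)
a_2 = 2: 38/3  (≤ bound)
a_3 = 9: 355/28  (≤ bound)
a_4 = 3: 1103/87  (≤ bound)
a_5 = 2: 2561/202  (> 180, stop)

1103/87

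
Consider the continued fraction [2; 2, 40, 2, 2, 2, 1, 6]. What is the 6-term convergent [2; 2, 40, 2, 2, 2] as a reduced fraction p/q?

2449/982

Start with 2.
2 + 1/(2/1) = 2 + 1/2 = 5/2
2 + 1/(5/2) = 2 + 2/5 = 12/5
40 + 1/(12/5) = 40 + 5/12 = 485/12
2 + 1/(485/12) = 2 + 12/485 = 982/485
2 + 1/(982/485) = 2 + 485/982 = 2449/982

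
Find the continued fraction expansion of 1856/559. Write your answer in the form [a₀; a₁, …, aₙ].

[3; 3, 8, 7, 3]

1856 ÷ 559 → quotient 3, remainder 179
559 ÷ 179 → quotient 3, remainder 22
179 ÷ 22 → quotient 8, remainder 3
22 ÷ 3 → quotient 7, remainder 1
3 ÷ 1 → quotient 3, remainder 0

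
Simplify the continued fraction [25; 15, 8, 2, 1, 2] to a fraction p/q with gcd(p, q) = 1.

Start with 2.
1 + 1/(2/1) = 1 + 1/2 = 3/2
2 + 1/(3/2) = 2 + 2/3 = 8/3
8 + 1/(8/3) = 8 + 3/8 = 67/8
15 + 1/(67/8) = 15 + 8/67 = 1013/67
25 + 1/(1013/67) = 25 + 67/1013 = 25392/1013

25392/1013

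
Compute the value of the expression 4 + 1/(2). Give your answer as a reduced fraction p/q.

Build up convergents one term at a time:
a_0 = 4: 4/1
a_1 = 2: 9/2

9/2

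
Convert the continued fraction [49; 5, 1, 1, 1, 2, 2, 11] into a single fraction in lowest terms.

a_0 = 49: 49/1
a_1 = 5: 246/5
a_2 = 1: 295/6
a_3 = 1: 541/11
a_4 = 1: 836/17
a_5 = 2: 2213/45
a_6 = 2: 5262/107
a_7 = 11: 60095/1222

60095/1222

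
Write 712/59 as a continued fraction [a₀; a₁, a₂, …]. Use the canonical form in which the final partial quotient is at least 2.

[12; 14, 1, 3]

⌊712/59⌋ = 12, remainder 4
⌊59/4⌋ = 14, remainder 3
⌊4/3⌋ = 1, remainder 1
⌊3/1⌋ = 3, remainder 0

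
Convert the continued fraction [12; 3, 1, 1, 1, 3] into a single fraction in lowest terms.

Build up convergents one term at a time:
a_0 = 12: 12/1
a_1 = 3: 37/3
a_2 = 1: 49/4
a_3 = 1: 86/7
a_4 = 1: 135/11
a_5 = 3: 491/40

491/40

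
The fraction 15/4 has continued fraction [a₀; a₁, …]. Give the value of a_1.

Repeatedly divide and take the remainder:
15 ÷ 4 → quotient 3, remainder 3
4 ÷ 3 → quotient 1, remainder 1

1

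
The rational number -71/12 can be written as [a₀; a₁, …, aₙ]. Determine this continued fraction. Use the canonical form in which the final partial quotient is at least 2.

[-6; 12]

Repeatedly divide and take the remainder:
⌊-71/12⌋ = -6, remainder 1
⌊12/1⌋ = 12, remainder 0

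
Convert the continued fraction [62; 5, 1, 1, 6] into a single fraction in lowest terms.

4477/72

Collapse the nested fraction from the inside out:
Start with 6.
1 + 1/(6/1) = 1 + 1/6 = 7/6
1 + 1/(7/6) = 1 + 6/7 = 13/7
5 + 1/(13/7) = 5 + 7/13 = 72/13
62 + 1/(72/13) = 62 + 13/72 = 4477/72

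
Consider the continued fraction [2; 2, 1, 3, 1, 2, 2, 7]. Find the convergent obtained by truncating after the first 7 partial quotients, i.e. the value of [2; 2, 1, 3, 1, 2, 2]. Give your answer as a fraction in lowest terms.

217/92

Start with 2.
2 + 1/(2/1) = 2 + 1/2 = 5/2
1 + 1/(5/2) = 1 + 2/5 = 7/5
3 + 1/(7/5) = 3 + 5/7 = 26/7
1 + 1/(26/7) = 1 + 7/26 = 33/26
2 + 1/(33/26) = 2 + 26/33 = 92/33
2 + 1/(92/33) = 2 + 33/92 = 217/92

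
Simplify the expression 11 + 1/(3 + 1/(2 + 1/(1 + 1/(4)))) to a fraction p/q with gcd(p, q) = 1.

531/47

a_0 = 11: 11/1
a_1 = 3: 34/3
a_2 = 2: 79/7
a_3 = 1: 113/10
a_4 = 4: 531/47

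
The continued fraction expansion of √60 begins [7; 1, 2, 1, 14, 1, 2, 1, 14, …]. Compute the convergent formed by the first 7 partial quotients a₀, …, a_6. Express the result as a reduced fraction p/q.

a_0 = 7: 7/1
a_1 = 1: 8/1
a_2 = 2: 23/3
a_3 = 1: 31/4
a_4 = 14: 457/59
a_5 = 1: 488/63
a_6 = 2: 1433/185

1433/185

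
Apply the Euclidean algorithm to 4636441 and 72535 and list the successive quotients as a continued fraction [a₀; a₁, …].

⌊4636441/72535⌋ = 63, remainder 66736
⌊72535/66736⌋ = 1, remainder 5799
⌊66736/5799⌋ = 11, remainder 2947
⌊5799/2947⌋ = 1, remainder 2852
⌊2947/2852⌋ = 1, remainder 95
⌊2852/95⌋ = 30, remainder 2
⌊95/2⌋ = 47, remainder 1
⌊2/1⌋ = 2, remainder 0

[63; 1, 11, 1, 1, 30, 47, 2]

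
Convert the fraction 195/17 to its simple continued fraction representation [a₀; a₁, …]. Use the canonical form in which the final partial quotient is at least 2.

195 = 11·17 + 8, so a_0 = 11
17 = 2·8 + 1, so a_1 = 2
8 = 8·1 + 0, so a_2 = 8

[11; 2, 8]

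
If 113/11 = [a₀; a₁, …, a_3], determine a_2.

1

Repeatedly divide and take the remainder:
⌊113/11⌋ = 10, remainder 3
⌊11/3⌋ = 3, remainder 2
⌊3/2⌋ = 1, remainder 1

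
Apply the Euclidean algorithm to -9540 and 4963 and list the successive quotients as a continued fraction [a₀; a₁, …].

[-2; 12, 1, 6, 55]

-9540 = -2·4963 + 386, so a_0 = -2
4963 = 12·386 + 331, so a_1 = 12
386 = 1·331 + 55, so a_2 = 1
331 = 6·55 + 1, so a_3 = 6
55 = 55·1 + 0, so a_4 = 55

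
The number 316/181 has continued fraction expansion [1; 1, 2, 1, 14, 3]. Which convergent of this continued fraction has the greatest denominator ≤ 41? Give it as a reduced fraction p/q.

7/4

a_0 = 1: 1/1  (≤ bound)
a_1 = 1: 2/1  (≤ bound)
a_2 = 2: 5/3  (≤ bound)
a_3 = 1: 7/4  (≤ bound)
a_4 = 14: 103/59  (> 41, stop)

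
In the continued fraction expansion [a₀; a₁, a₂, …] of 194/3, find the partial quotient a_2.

2

194 = 64·3 + 2, so a_0 = 64
3 = 1·2 + 1, so a_1 = 1
2 = 2·1 + 0, so a_2 = 2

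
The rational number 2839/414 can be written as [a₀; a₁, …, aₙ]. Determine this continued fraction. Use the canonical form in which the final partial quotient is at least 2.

2839 ÷ 414 → quotient 6, remainder 355
414 ÷ 355 → quotient 1, remainder 59
355 ÷ 59 → quotient 6, remainder 1
59 ÷ 1 → quotient 59, remainder 0

[6; 1, 6, 59]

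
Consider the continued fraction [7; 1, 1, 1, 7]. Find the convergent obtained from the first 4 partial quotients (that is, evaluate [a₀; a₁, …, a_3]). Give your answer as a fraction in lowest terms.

a_0 = 7: 7/1
a_1 = 1: 8/1
a_2 = 1: 15/2
a_3 = 1: 23/3

23/3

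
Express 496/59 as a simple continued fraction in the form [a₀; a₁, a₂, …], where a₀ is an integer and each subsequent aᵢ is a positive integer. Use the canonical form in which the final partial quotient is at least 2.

[8; 2, 2, 5, 2]

496 ÷ 59 → quotient 8, remainder 24
59 ÷ 24 → quotient 2, remainder 11
24 ÷ 11 → quotient 2, remainder 2
11 ÷ 2 → quotient 5, remainder 1
2 ÷ 1 → quotient 2, remainder 0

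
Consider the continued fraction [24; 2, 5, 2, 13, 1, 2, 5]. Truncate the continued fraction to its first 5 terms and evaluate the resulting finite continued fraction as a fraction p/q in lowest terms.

7900/323

Starting at the tail and folding back:
Start with 13.
2 + 1/(13/1) = 2 + 1/13 = 27/13
5 + 1/(27/13) = 5 + 13/27 = 148/27
2 + 1/(148/27) = 2 + 27/148 = 323/148
24 + 1/(323/148) = 24 + 148/323 = 7900/323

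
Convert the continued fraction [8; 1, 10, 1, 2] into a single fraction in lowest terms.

a_0 = 8: 8/1
a_1 = 1: 9/1
a_2 = 10: 98/11
a_3 = 1: 107/12
a_4 = 2: 312/35

312/35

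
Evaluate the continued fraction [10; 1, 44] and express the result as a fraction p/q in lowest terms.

494/45

Collapse the nested fraction from the inside out:
Start with 44.
1 + 1/(44/1) = 1 + 1/44 = 45/44
10 + 1/(45/44) = 10 + 44/45 = 494/45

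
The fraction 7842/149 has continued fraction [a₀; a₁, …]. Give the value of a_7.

2

⌊7842/149⌋ = 52, remainder 94
⌊149/94⌋ = 1, remainder 55
⌊94/55⌋ = 1, remainder 39
⌊55/39⌋ = 1, remainder 16
⌊39/16⌋ = 2, remainder 7
⌊16/7⌋ = 2, remainder 2
⌊7/2⌋ = 3, remainder 1
⌊2/1⌋ = 2, remainder 0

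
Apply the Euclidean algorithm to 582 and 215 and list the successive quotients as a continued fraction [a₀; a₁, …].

Repeatedly divide and take the remainder:
582 ÷ 215 → quotient 2, remainder 152
215 ÷ 152 → quotient 1, remainder 63
152 ÷ 63 → quotient 2, remainder 26
63 ÷ 26 → quotient 2, remainder 11
26 ÷ 11 → quotient 2, remainder 4
11 ÷ 4 → quotient 2, remainder 3
4 ÷ 3 → quotient 1, remainder 1
3 ÷ 1 → quotient 3, remainder 0

[2; 1, 2, 2, 2, 2, 1, 3]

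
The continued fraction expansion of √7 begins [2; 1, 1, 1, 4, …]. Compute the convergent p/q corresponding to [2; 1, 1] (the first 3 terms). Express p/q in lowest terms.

5/2

Compute successive convergents:
a_0 = 2: 2/1
a_1 = 1: 3/1
a_2 = 1: 5/2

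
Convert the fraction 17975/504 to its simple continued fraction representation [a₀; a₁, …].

Apply division with remainder until the remainder is 0:
17975 = 35·504 + 335, so a_0 = 35
504 = 1·335 + 169, so a_1 = 1
335 = 1·169 + 166, so a_2 = 1
169 = 1·166 + 3, so a_3 = 1
166 = 55·3 + 1, so a_4 = 55
3 = 3·1 + 0, so a_5 = 3

[35; 1, 1, 1, 55, 3]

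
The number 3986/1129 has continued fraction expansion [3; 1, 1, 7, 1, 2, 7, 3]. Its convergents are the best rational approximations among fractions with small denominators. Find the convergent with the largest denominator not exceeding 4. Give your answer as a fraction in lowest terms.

7/2

a_0 = 3: 3/1  (≤ bound)
a_1 = 1: 4/1  (≤ bound)
a_2 = 1: 7/2  (≤ bound)
a_3 = 7: 53/15  (> 4, stop)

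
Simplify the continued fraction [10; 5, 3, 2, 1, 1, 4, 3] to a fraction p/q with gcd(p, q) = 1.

Compute successive convergents:
a_0 = 10: 10/1
a_1 = 5: 51/5
a_2 = 3: 163/16
a_3 = 2: 377/37
a_4 = 1: 540/53
a_5 = 1: 917/90
a_6 = 4: 4208/413
a_7 = 3: 13541/1329

13541/1329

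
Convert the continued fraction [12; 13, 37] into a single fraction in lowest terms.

5821/482

Starting at the tail and folding back:
Start with 37.
13 + 1/(37/1) = 13 + 1/37 = 482/37
12 + 1/(482/37) = 12 + 37/482 = 5821/482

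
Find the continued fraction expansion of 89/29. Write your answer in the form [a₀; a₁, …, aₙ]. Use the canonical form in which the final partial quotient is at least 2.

[3; 14, 2]

⌊89/29⌋ = 3, remainder 2
⌊29/2⌋ = 14, remainder 1
⌊2/1⌋ = 2, remainder 0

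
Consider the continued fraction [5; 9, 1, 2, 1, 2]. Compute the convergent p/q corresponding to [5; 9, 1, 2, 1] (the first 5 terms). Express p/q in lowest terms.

a_0 = 5: 5/1
a_1 = 9: 46/9
a_2 = 1: 51/10
a_3 = 2: 148/29
a_4 = 1: 199/39

199/39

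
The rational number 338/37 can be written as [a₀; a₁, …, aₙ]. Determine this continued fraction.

⌊338/37⌋ = 9, remainder 5
⌊37/5⌋ = 7, remainder 2
⌊5/2⌋ = 2, remainder 1
⌊2/1⌋ = 2, remainder 0

[9; 7, 2, 2]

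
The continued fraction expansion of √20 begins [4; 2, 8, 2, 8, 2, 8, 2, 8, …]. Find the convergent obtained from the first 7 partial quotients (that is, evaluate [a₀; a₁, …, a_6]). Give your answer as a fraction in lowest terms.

Starting at the tail and folding back:
Start with 8.
2 + 1/(8/1) = 2 + 1/8 = 17/8
8 + 1/(17/8) = 8 + 8/17 = 144/17
2 + 1/(144/17) = 2 + 17/144 = 305/144
8 + 1/(305/144) = 8 + 144/305 = 2584/305
2 + 1/(2584/305) = 2 + 305/2584 = 5473/2584
4 + 1/(5473/2584) = 4 + 2584/5473 = 24476/5473

24476/5473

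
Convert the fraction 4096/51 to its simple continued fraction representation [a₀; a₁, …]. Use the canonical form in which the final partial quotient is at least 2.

⌊4096/51⌋ = 80, remainder 16
⌊51/16⌋ = 3, remainder 3
⌊16/3⌋ = 5, remainder 1
⌊3/1⌋ = 3, remainder 0

[80; 3, 5, 3]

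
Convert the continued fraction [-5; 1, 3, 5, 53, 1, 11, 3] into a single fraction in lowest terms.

Collapse the nested fraction from the inside out:
Start with 3.
11 + 1/(3/1) = 11 + 1/3 = 34/3
1 + 1/(34/3) = 1 + 3/34 = 37/34
53 + 1/(37/34) = 53 + 34/37 = 1995/37
5 + 1/(1995/37) = 5 + 37/1995 = 10012/1995
3 + 1/(10012/1995) = 3 + 1995/10012 = 32031/10012
1 + 1/(32031/10012) = 1 + 10012/32031 = 42043/32031
-5 + 1/(42043/32031) = -5 + 32031/42043 = -178184/42043

-178184/42043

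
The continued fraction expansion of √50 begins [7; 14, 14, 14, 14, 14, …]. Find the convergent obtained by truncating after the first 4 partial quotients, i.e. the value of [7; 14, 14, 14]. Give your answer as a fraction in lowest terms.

Collapse the nested fraction from the inside out:
Start with 14.
14 + 1/(14/1) = 14 + 1/14 = 197/14
14 + 1/(197/14) = 14 + 14/197 = 2772/197
7 + 1/(2772/197) = 7 + 197/2772 = 19601/2772

19601/2772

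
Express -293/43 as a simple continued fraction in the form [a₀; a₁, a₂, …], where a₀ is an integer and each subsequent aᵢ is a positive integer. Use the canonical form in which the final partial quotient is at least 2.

[-7; 5, 2, 1, 2]

-293 ÷ 43 → quotient -7, remainder 8
43 ÷ 8 → quotient 5, remainder 3
8 ÷ 3 → quotient 2, remainder 2
3 ÷ 2 → quotient 1, remainder 1
2 ÷ 1 → quotient 2, remainder 0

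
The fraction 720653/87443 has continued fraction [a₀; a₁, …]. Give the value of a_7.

⌊720653/87443⌋ = 8, remainder 21109
⌊87443/21109⌋ = 4, remainder 3007
⌊21109/3007⌋ = 7, remainder 60
⌊3007/60⌋ = 50, remainder 7
⌊60/7⌋ = 8, remainder 4
⌊7/4⌋ = 1, remainder 3
⌊4/3⌋ = 1, remainder 1
⌊3/1⌋ = 3, remainder 0

3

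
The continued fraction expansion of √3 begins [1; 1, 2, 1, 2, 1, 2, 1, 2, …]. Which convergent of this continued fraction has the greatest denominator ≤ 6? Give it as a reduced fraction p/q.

a_0 = 1: 1/1  (≤ bound)
a_1 = 1: 2/1  (≤ bound)
a_2 = 2: 5/3  (≤ bound)
a_3 = 1: 7/4  (≤ bound)
a_4 = 2: 19/11  (> 6, stop)

7/4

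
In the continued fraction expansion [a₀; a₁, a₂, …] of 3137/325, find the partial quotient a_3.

Run the Euclidean algorithm, recording each quotient:
⌊3137/325⌋ = 9, remainder 212
⌊325/212⌋ = 1, remainder 113
⌊212/113⌋ = 1, remainder 99
⌊113/99⌋ = 1, remainder 14

1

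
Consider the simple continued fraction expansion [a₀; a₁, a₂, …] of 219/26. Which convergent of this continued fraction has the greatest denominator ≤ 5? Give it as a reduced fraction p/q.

42/5

List convergents until the denominator exceeds the bound:
a_0 = 8: 8/1  (≤ bound)
a_1 = 2: 17/2  (≤ bound)
a_2 = 2: 42/5  (≤ bound)
a_3 = 1: 59/7  (> 5, stop)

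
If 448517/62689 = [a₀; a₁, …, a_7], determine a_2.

Repeatedly divide and take the remainder:
448517 ÷ 62689 → quotient 7, remainder 9694
62689 ÷ 9694 → quotient 6, remainder 4525
9694 ÷ 4525 → quotient 2, remainder 644

2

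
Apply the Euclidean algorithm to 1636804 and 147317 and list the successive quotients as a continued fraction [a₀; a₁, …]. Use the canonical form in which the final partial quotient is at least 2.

[11; 9, 35, 6, 38, 2]

Run the Euclidean algorithm, recording each quotient:
⌊1636804/147317⌋ = 11, remainder 16317
⌊147317/16317⌋ = 9, remainder 464
⌊16317/464⌋ = 35, remainder 77
⌊464/77⌋ = 6, remainder 2
⌊77/2⌋ = 38, remainder 1
⌊2/1⌋ = 2, remainder 0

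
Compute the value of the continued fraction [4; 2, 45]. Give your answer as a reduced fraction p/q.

Work from the innermost term outward:
Start with 45.
2 + 1/(45/1) = 2 + 1/45 = 91/45
4 + 1/(91/45) = 4 + 45/91 = 409/91

409/91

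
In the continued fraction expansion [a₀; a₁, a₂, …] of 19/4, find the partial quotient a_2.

3

19 = 4·4 + 3, so a_0 = 4
4 = 1·3 + 1, so a_1 = 1
3 = 3·1 + 0, so a_2 = 3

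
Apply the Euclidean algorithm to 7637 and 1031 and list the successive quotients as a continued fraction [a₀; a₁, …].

Apply division with remainder until the remainder is 0:
⌊7637/1031⌋ = 7, remainder 420
⌊1031/420⌋ = 2, remainder 191
⌊420/191⌋ = 2, remainder 38
⌊191/38⌋ = 5, remainder 1
⌊38/1⌋ = 38, remainder 0

[7; 2, 2, 5, 38]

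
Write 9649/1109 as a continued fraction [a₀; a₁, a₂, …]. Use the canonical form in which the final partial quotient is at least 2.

Repeatedly divide and take the remainder:
9649 ÷ 1109 → quotient 8, remainder 777
1109 ÷ 777 → quotient 1, remainder 332
777 ÷ 332 → quotient 2, remainder 113
332 ÷ 113 → quotient 2, remainder 106
113 ÷ 106 → quotient 1, remainder 7
106 ÷ 7 → quotient 15, remainder 1
7 ÷ 1 → quotient 7, remainder 0

[8; 1, 2, 2, 1, 15, 7]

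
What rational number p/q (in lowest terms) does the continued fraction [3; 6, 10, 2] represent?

405/128

Start with 2.
10 + 1/(2/1) = 10 + 1/2 = 21/2
6 + 1/(21/2) = 6 + 2/21 = 128/21
3 + 1/(128/21) = 3 + 21/128 = 405/128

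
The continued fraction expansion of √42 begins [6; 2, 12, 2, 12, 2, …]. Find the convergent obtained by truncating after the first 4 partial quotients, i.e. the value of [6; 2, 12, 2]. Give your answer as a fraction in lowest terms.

337/52

Start with 2.
12 + 1/(2/1) = 12 + 1/2 = 25/2
2 + 1/(25/2) = 2 + 2/25 = 52/25
6 + 1/(52/25) = 6 + 25/52 = 337/52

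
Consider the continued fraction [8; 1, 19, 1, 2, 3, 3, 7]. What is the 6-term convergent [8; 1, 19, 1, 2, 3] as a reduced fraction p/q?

1853/207

Start with 3.
2 + 1/(3/1) = 2 + 1/3 = 7/3
1 + 1/(7/3) = 1 + 3/7 = 10/7
19 + 1/(10/7) = 19 + 7/10 = 197/10
1 + 1/(197/10) = 1 + 10/197 = 207/197
8 + 1/(207/197) = 8 + 197/207 = 1853/207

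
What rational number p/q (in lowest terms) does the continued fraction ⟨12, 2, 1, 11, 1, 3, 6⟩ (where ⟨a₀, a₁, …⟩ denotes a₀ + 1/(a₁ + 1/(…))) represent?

Work from the innermost term outward:
Start with 6.
3 + 1/(6/1) = 3 + 1/6 = 19/6
1 + 1/(19/6) = 1 + 6/19 = 25/19
11 + 1/(25/19) = 11 + 19/25 = 294/25
1 + 1/(294/25) = 1 + 25/294 = 319/294
2 + 1/(319/294) = 2 + 294/319 = 932/319
12 + 1/(932/319) = 12 + 319/932 = 11503/932

11503/932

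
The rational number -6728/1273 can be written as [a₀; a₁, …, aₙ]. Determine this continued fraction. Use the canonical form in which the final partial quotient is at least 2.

-6728 ÷ 1273 → quotient -6, remainder 910
1273 ÷ 910 → quotient 1, remainder 363
910 ÷ 363 → quotient 2, remainder 184
363 ÷ 184 → quotient 1, remainder 179
184 ÷ 179 → quotient 1, remainder 5
179 ÷ 5 → quotient 35, remainder 4
5 ÷ 4 → quotient 1, remainder 1
4 ÷ 1 → quotient 4, remainder 0

[-6; 1, 2, 1, 1, 35, 1, 4]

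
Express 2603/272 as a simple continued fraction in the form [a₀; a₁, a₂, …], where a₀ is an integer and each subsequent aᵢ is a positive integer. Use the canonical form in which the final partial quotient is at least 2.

[9; 1, 1, 3, 12, 1, 2]

Repeatedly divide and take the remainder:
2603 = 9·272 + 155, so a_0 = 9
272 = 1·155 + 117, so a_1 = 1
155 = 1·117 + 38, so a_2 = 1
117 = 3·38 + 3, so a_3 = 3
38 = 12·3 + 2, so a_4 = 12
3 = 1·2 + 1, so a_5 = 1
2 = 2·1 + 0, so a_6 = 2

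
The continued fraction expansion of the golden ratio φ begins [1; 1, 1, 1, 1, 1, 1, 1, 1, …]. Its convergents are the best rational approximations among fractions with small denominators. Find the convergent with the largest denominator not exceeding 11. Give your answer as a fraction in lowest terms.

13/8

a_0 = 1: 1/1  (≤ bound)
a_1 = 1: 2/1  (≤ bound)
a_2 = 1: 3/2  (≤ bound)
a_3 = 1: 5/3  (≤ bound)
a_4 = 1: 8/5  (≤ bound)
a_5 = 1: 13/8  (≤ bound)
a_6 = 1: 21/13  (> 11, stop)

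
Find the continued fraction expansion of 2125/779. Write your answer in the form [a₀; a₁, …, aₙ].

2125 = 2·779 + 567, so a_0 = 2
779 = 1·567 + 212, so a_1 = 1
567 = 2·212 + 143, so a_2 = 2
212 = 1·143 + 69, so a_3 = 1
143 = 2·69 + 5, so a_4 = 2
69 = 13·5 + 4, so a_5 = 13
5 = 1·4 + 1, so a_6 = 1
4 = 4·1 + 0, so a_7 = 4

[2; 1, 2, 1, 2, 13, 1, 4]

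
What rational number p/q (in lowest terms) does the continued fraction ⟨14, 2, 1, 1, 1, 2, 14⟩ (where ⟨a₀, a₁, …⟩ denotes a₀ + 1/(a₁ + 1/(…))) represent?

4343/302

Start with 14.
2 + 1/(14/1) = 2 + 1/14 = 29/14
1 + 1/(29/14) = 1 + 14/29 = 43/29
1 + 1/(43/29) = 1 + 29/43 = 72/43
1 + 1/(72/43) = 1 + 43/72 = 115/72
2 + 1/(115/72) = 2 + 72/115 = 302/115
14 + 1/(302/115) = 14 + 115/302 = 4343/302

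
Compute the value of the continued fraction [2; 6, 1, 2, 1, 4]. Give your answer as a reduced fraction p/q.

275/128

Build up convergents one term at a time:
a_0 = 2: 2/1
a_1 = 6: 13/6
a_2 = 1: 15/7
a_3 = 2: 43/20
a_4 = 1: 58/27
a_5 = 4: 275/128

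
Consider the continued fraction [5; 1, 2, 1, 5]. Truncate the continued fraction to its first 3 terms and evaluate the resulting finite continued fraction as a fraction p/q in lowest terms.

17/3

Start with 2.
1 + 1/(2/1) = 1 + 1/2 = 3/2
5 + 1/(3/2) = 5 + 2/3 = 17/3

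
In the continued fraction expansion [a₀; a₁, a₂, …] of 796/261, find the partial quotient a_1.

Run the Euclidean algorithm, recording each quotient:
⌊796/261⌋ = 3, remainder 13
⌊261/13⌋ = 20, remainder 1

20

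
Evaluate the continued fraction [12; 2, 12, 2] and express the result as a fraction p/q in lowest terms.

649/52

a_0 = 12: 12/1
a_1 = 2: 25/2
a_2 = 12: 312/25
a_3 = 2: 649/52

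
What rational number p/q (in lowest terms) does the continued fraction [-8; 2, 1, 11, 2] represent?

Start with 2.
11 + 1/(2/1) = 11 + 1/2 = 23/2
1 + 1/(23/2) = 1 + 2/23 = 25/23
2 + 1/(25/23) = 2 + 23/25 = 73/25
-8 + 1/(73/25) = -8 + 25/73 = -559/73

-559/73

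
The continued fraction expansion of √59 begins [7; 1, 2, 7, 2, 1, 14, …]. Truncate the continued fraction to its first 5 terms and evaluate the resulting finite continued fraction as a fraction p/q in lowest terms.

361/47

a_0 = 7: 7/1
a_1 = 1: 8/1
a_2 = 2: 23/3
a_3 = 7: 169/22
a_4 = 2: 361/47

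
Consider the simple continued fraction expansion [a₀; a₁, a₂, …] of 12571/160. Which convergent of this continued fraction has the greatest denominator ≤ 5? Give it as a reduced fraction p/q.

157/2

a_0 = 78: 78/1  (≤ bound)
a_1 = 1: 79/1  (≤ bound)
a_2 = 1: 157/2  (≤ bound)
a_3 = 3: 550/7  (> 5, stop)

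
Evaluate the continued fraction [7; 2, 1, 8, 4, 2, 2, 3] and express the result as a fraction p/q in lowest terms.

14699/2001

a_0 = 7: 7/1
a_1 = 2: 15/2
a_2 = 1: 22/3
a_3 = 8: 191/26
a_4 = 4: 786/107
a_5 = 2: 1763/240
a_6 = 2: 4312/587
a_7 = 3: 14699/2001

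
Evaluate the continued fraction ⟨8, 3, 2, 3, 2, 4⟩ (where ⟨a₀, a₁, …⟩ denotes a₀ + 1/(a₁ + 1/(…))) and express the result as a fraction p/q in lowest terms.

2023/244

a_0 = 8: 8/1
a_1 = 3: 25/3
a_2 = 2: 58/7
a_3 = 3: 199/24
a_4 = 2: 456/55
a_5 = 4: 2023/244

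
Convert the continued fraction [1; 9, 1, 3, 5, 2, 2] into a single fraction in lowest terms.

1216/1103

a_0 = 1: 1/1
a_1 = 9: 10/9
a_2 = 1: 11/10
a_3 = 3: 43/39
a_4 = 5: 226/205
a_5 = 2: 495/449
a_6 = 2: 1216/1103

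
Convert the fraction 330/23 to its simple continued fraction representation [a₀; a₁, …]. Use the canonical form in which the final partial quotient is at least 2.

[14; 2, 1, 7]

Apply division with remainder until the remainder is 0:
330 = 14·23 + 8, so a_0 = 14
23 = 2·8 + 7, so a_1 = 2
8 = 1·7 + 1, so a_2 = 1
7 = 7·1 + 0, so a_3 = 7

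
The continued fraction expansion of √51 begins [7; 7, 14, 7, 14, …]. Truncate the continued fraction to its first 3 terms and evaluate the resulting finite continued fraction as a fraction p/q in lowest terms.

Work from the innermost term outward:
Start with 14.
7 + 1/(14/1) = 7 + 1/14 = 99/14
7 + 1/(99/14) = 7 + 14/99 = 707/99

707/99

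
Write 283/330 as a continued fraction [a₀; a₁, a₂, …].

[0; 1, 6, 47]

283 ÷ 330 → quotient 0, remainder 283
330 ÷ 283 → quotient 1, remainder 47
283 ÷ 47 → quotient 6, remainder 1
47 ÷ 1 → quotient 47, remainder 0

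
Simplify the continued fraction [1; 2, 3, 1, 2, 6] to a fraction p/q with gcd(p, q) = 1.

Work from the innermost term outward:
Start with 6.
2 + 1/(6/1) = 2 + 1/6 = 13/6
1 + 1/(13/6) = 1 + 6/13 = 19/13
3 + 1/(19/13) = 3 + 13/19 = 70/19
2 + 1/(70/19) = 2 + 19/70 = 159/70
1 + 1/(159/70) = 1 + 70/159 = 229/159

229/159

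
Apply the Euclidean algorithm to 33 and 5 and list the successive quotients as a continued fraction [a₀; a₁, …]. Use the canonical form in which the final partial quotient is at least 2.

[6; 1, 1, 2]

33 = 6·5 + 3, so a_0 = 6
5 = 1·3 + 2, so a_1 = 1
3 = 1·2 + 1, so a_2 = 1
2 = 2·1 + 0, so a_3 = 2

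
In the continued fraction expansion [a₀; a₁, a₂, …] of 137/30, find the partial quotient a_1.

137 ÷ 30 → quotient 4, remainder 17
30 ÷ 17 → quotient 1, remainder 13

1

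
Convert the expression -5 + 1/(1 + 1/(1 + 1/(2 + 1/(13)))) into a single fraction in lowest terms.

Compute successive convergents:
a_0 = -5: -5/1
a_1 = 1: -4/1
a_2 = 1: -9/2
a_3 = 2: -22/5
a_4 = 13: -295/67

-295/67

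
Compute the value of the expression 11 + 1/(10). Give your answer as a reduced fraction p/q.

Start with 10.
11 + 1/(10/1) = 11 + 1/10 = 111/10

111/10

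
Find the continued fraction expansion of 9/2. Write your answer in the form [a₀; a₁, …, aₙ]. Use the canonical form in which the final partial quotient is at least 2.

[4; 2]

⌊9/2⌋ = 4, remainder 1
⌊2/1⌋ = 2, remainder 0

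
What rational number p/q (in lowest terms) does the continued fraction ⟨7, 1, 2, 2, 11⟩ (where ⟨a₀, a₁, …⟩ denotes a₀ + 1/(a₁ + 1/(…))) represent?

617/80

Start with 11.
2 + 1/(11/1) = 2 + 1/11 = 23/11
2 + 1/(23/11) = 2 + 11/23 = 57/23
1 + 1/(57/23) = 1 + 23/57 = 80/57
7 + 1/(80/57) = 7 + 57/80 = 617/80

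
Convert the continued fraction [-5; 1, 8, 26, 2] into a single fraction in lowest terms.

-1969/479

a_0 = -5: -5/1
a_1 = 1: -4/1
a_2 = 8: -37/9
a_3 = 26: -966/235
a_4 = 2: -1969/479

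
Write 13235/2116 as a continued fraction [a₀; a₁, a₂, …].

[6; 3, 1, 12, 2, 9, 2]

13235 = 6·2116 + 539, so a_0 = 6
2116 = 3·539 + 499, so a_1 = 3
539 = 1·499 + 40, so a_2 = 1
499 = 12·40 + 19, so a_3 = 12
40 = 2·19 + 2, so a_4 = 2
19 = 9·2 + 1, so a_5 = 9
2 = 2·1 + 0, so a_6 = 2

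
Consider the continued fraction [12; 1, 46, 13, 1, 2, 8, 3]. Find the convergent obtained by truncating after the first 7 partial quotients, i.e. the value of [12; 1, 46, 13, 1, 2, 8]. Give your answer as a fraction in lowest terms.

a_0 = 12: 12/1
a_1 = 1: 13/1
a_2 = 46: 610/47
a_3 = 13: 7943/612
a_4 = 1: 8553/659
a_5 = 2: 25049/1930
a_6 = 8: 208945/16099

208945/16099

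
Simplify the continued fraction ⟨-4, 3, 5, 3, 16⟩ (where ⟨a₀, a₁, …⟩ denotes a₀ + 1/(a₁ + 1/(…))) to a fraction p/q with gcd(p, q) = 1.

-3067/832

a_0 = -4: -4/1
a_1 = 3: -11/3
a_2 = 5: -59/16
a_3 = 3: -188/51
a_4 = 16: -3067/832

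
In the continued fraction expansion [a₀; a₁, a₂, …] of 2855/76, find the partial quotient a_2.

Run the Euclidean algorithm, recording each quotient:
2855 = 37·76 + 43, so a_0 = 37
76 = 1·43 + 33, so a_1 = 1
43 = 1·33 + 10, so a_2 = 1

1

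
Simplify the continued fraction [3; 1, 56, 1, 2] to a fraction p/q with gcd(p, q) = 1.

a_0 = 3: 3/1
a_1 = 1: 4/1
a_2 = 56: 227/57
a_3 = 1: 231/58
a_4 = 2: 689/173

689/173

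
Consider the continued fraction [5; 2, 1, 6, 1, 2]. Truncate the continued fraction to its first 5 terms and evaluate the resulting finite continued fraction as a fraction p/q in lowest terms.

a_0 = 5: 5/1
a_1 = 2: 11/2
a_2 = 1: 16/3
a_3 = 6: 107/20
a_4 = 1: 123/23

123/23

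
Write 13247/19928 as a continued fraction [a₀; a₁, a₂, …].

[0; 1, 1, 1, 57, 10, 2, 5]

Apply division with remainder until the remainder is 0:
13247 ÷ 19928 → quotient 0, remainder 13247
19928 ÷ 13247 → quotient 1, remainder 6681
13247 ÷ 6681 → quotient 1, remainder 6566
6681 ÷ 6566 → quotient 1, remainder 115
6566 ÷ 115 → quotient 57, remainder 11
115 ÷ 11 → quotient 10, remainder 5
11 ÷ 5 → quotient 2, remainder 1
5 ÷ 1 → quotient 5, remainder 0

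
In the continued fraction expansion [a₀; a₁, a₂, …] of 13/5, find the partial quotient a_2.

Repeatedly divide and take the remainder:
13 ÷ 5 → quotient 2, remainder 3
5 ÷ 3 → quotient 1, remainder 2
3 ÷ 2 → quotient 1, remainder 1

1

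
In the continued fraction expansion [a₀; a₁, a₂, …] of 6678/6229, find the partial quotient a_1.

13

⌊6678/6229⌋ = 1, remainder 449
⌊6229/449⌋ = 13, remainder 392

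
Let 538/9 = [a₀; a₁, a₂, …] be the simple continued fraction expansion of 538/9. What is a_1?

538 = 59·9 + 7, so a_0 = 59
9 = 1·7 + 2, so a_1 = 1

1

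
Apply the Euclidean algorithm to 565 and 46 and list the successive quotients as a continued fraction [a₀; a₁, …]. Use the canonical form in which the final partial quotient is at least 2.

565 = 12·46 + 13, so a_0 = 12
46 = 3·13 + 7, so a_1 = 3
13 = 1·7 + 6, so a_2 = 1
7 = 1·6 + 1, so a_3 = 1
6 = 6·1 + 0, so a_4 = 6

[12; 3, 1, 1, 6]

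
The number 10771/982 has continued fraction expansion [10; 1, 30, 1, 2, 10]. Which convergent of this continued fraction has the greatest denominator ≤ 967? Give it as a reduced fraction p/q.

1042/95

List convergents until the denominator exceeds the bound:
a_0 = 10: 10/1  (≤ bound)
a_1 = 1: 11/1  (≤ bound)
a_2 = 30: 340/31  (≤ bound)
a_3 = 1: 351/32  (≤ bound)
a_4 = 2: 1042/95  (≤ bound)
a_5 = 10: 10771/982  (> 967, stop)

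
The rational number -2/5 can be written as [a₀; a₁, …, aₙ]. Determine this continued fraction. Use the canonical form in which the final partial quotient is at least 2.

[-1; 1, 1, 2]

Repeatedly divide and take the remainder:
-2 ÷ 5 → quotient -1, remainder 3
5 ÷ 3 → quotient 1, remainder 2
3 ÷ 2 → quotient 1, remainder 1
2 ÷ 1 → quotient 2, remainder 0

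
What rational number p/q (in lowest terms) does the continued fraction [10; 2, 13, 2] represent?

587/56

Start with 2.
13 + 1/(2/1) = 13 + 1/2 = 27/2
2 + 1/(27/2) = 2 + 2/27 = 56/27
10 + 1/(56/27) = 10 + 27/56 = 587/56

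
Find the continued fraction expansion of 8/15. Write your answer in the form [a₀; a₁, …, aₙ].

[0; 1, 1, 7]

Repeatedly divide and take the remainder:
⌊8/15⌋ = 0, remainder 8
⌊15/8⌋ = 1, remainder 7
⌊8/7⌋ = 1, remainder 1
⌊7/1⌋ = 7, remainder 0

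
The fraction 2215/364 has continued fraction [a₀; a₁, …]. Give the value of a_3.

Run the Euclidean algorithm, recording each quotient:
2215 ÷ 364 → quotient 6, remainder 31
364 ÷ 31 → quotient 11, remainder 23
31 ÷ 23 → quotient 1, remainder 8
23 ÷ 8 → quotient 2, remainder 7

2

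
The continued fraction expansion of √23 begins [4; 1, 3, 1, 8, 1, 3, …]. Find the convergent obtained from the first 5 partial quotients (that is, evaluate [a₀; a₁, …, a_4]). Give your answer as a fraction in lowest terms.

211/44

a_0 = 4: 4/1
a_1 = 1: 5/1
a_2 = 3: 19/4
a_3 = 1: 24/5
a_4 = 8: 211/44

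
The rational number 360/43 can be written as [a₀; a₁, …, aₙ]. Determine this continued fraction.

[8; 2, 1, 2, 5]

Repeatedly divide and take the remainder:
360 = 8·43 + 16, so a_0 = 8
43 = 2·16 + 11, so a_1 = 2
16 = 1·11 + 5, so a_2 = 1
11 = 2·5 + 1, so a_3 = 2
5 = 5·1 + 0, so a_4 = 5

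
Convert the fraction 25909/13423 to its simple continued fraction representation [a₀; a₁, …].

[1; 1, 13, 3, 13, 1, 6, 3]

25909 = 1·13423 + 12486, so a_0 = 1
13423 = 1·12486 + 937, so a_1 = 1
12486 = 13·937 + 305, so a_2 = 13
937 = 3·305 + 22, so a_3 = 3
305 = 13·22 + 19, so a_4 = 13
22 = 1·19 + 3, so a_5 = 1
19 = 6·3 + 1, so a_6 = 6
3 = 3·1 + 0, so a_7 = 3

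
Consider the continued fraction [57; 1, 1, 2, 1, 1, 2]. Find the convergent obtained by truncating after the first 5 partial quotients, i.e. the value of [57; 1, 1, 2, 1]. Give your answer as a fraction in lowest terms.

403/7

Use the convergent recurrence hₖ = aₖ·hₖ₋₁ + hₖ₋₂ (and likewise for the denominators kₖ):
a_0 = 57: 57/1
a_1 = 1: 58/1
a_2 = 1: 115/2
a_3 = 2: 288/5
a_4 = 1: 403/7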